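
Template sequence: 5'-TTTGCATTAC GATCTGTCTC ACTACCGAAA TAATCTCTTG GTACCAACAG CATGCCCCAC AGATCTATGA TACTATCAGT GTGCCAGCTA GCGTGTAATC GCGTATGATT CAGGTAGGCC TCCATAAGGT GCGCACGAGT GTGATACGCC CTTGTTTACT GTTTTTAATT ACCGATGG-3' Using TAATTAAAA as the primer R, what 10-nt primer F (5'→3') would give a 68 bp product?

The reverse primer's reverse complement TTTTAATTA matches the template at positions 163–171, so the product ends at position 171.
A 68 bp product then starts at position 171 − 68 + 1 = 104.
The forward primer is identical to the top strand there: TATGATTCAG.

5'-TATGATTCAG-3'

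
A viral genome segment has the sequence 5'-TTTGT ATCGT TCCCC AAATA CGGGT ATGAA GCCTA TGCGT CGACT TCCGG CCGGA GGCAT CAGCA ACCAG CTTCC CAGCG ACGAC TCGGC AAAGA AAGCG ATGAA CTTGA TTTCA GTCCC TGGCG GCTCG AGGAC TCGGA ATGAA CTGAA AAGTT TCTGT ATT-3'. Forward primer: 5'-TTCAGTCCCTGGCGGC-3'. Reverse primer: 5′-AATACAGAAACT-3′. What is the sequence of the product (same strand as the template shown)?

The forward primer matches the template at positions 112–127.
Taking the reverse complement of AATACAGAAACT gives AGTTTCTGTATT, found at positions 152–163 on the template; the primer anneals here to the top strand with its 3' end pointing upstream.
The product is the template from position 112 through 163 (52 bp).

5'-TTCAGTCCCTGGCGGCTCGAGGACTCGGAATGAACTGAAAAGTTTCTGTATT-3'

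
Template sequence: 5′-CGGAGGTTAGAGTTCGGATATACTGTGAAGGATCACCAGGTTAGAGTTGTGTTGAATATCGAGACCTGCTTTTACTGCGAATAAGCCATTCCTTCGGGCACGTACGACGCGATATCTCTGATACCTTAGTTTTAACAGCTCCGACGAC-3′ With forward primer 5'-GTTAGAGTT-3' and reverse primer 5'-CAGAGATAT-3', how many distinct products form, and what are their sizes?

The forward primer GTTAGAGTT matches the top strand at positions 6–14, 40–48.
The reverse primer's reverse complement is ATATCTCTG, matching at positions 112–120.
Each forward site pairs with the reverse site to give a product ending at position 120: sizes 115, 81 bp.

Two products: 115 bp, 81 bp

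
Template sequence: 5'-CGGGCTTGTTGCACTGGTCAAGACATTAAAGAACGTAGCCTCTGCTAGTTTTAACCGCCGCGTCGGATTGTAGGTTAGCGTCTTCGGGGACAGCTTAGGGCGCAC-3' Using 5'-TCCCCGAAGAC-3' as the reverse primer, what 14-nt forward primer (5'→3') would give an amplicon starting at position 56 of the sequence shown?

The reverse primer's reverse complement GTCTTCGGGGA matches the template at positions 80–90; the product starts at position 56.
The forward primer is identical to the top strand over positions 56–69: CGCCGCGTCGGATT.

5'-CGCCGCGTCGGATT-3'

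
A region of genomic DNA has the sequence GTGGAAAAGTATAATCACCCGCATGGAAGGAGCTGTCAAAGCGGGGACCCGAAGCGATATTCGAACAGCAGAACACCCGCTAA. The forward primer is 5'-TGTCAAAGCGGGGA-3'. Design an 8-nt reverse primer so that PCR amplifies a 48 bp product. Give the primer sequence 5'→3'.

The forward primer binds at positions 34–47, so a 48 bp product ends at position 34 + 48 − 1 = 81.
The reverse primer anneals to the top strand over positions 74–81, i.e. to CACCCGCT.
Its sequence written 5'→3' is the reverse complement: AGCGGGTG.

5'-AGCGGGTG-3'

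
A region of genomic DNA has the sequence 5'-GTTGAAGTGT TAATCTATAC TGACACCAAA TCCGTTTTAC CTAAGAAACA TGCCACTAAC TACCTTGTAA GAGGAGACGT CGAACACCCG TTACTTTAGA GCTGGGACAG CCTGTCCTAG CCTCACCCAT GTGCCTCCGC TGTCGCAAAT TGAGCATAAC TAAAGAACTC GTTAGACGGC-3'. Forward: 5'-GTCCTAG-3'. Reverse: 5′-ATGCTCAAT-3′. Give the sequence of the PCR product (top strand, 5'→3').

5'-GTCCTAGCCTCACCCATGTGCCTCCGCTGTCGCAAATTGAGCAT-3'

Forward primer GTCCTAG is found on the top strand at positions 114–120.
Reverse complement of the reverse primer: ATTGAGCAT. This occurs on the top strand at positions 149–157.
The product is the template from position 114 through 157 (44 bp).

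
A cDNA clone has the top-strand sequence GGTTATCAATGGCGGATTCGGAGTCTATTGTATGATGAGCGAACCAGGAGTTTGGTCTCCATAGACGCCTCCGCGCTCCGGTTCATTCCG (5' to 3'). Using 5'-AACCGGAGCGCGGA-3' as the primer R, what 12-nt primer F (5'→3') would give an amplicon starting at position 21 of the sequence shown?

5'-GAGTCTATTGTA-3'

The reverse primer's reverse complement TCCGCGCTCCGGTT matches the template at positions 70–83; the product starts at position 21.
The forward primer is identical to the top strand over positions 21–32: GAGTCTATTGTA.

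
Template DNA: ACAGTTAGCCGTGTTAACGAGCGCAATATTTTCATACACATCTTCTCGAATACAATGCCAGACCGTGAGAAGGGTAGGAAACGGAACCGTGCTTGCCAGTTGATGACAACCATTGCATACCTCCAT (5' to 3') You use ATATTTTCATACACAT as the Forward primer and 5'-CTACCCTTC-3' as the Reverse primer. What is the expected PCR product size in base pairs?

52 bp

Scanning the template, ATATTTTCATACACAT occurs at positions 26–41; this primer anneals to the bottom strand there with its 3' end pointing downstream.
Taking the reverse complement of CTACCCTTC gives GAAGGGTAG, found at positions 69–77 on the template; the primer anneals here to the top strand with its 3' end pointing upstream.
The product runs from position 26 to position 77, so its length is 77 − 26 + 1 = 52 bp.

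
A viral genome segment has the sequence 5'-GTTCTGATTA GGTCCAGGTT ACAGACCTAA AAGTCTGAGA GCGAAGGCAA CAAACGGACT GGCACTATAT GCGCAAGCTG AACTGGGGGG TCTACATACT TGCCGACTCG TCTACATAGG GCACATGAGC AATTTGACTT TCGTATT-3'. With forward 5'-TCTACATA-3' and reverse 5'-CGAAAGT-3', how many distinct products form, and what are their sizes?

Two products: 53 bp, 33 bp

The forward primer TCTACATA matches the top strand at positions 91–98, 111–118.
The reverse primer's reverse complement is ACTTTCG, matching at positions 137–143.
Each forward site pairs with the reverse site to give a product ending at position 143: sizes 53, 33 bp.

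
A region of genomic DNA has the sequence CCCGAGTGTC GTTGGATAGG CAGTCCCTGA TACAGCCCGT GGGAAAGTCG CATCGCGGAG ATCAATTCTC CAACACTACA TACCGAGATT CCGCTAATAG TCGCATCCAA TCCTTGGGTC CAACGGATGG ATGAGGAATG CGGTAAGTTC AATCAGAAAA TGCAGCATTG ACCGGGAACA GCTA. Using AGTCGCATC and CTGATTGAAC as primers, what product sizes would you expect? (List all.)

The forward primer AGTCGCATC matches the top strand at positions 46–54, 99–107.
The reverse primer's reverse complement is GTTCAATCAG, matching at positions 147–156.
Each forward site pairs with the reverse site to give a product ending at position 156: sizes 111, 58 bp.

111 bp, 58 bp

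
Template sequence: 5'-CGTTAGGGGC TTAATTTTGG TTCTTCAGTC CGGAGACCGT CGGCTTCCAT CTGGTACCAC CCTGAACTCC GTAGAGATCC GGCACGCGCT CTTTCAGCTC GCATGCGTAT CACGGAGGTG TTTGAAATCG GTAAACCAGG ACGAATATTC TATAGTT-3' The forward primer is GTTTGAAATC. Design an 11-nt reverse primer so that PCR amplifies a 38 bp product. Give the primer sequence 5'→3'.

5'-AACTATAGAAT-3'

The forward primer binds at positions 120–129, so a 38 bp product ends at position 120 + 38 − 1 = 157.
The reverse primer anneals to the top strand over positions 147–157, i.e. to ATTCTATAGTT.
Its sequence written 5'→3' is the reverse complement: AACTATAGAAT.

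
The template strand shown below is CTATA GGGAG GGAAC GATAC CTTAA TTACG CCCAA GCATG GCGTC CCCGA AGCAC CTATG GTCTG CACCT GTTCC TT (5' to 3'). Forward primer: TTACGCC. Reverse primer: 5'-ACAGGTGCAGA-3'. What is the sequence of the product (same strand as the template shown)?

5'-TTACGCCCAAGCATGGCGTCCCCGAAGCACCTATGGTCTGCACCTGT-3'

The forward primer matches the template at positions 26–32.
Reverse complement of the reverse primer: TCTGCACCTGT. This occurs on the top strand at positions 62–72.
The product is the template from position 26 through 72 (47 bp).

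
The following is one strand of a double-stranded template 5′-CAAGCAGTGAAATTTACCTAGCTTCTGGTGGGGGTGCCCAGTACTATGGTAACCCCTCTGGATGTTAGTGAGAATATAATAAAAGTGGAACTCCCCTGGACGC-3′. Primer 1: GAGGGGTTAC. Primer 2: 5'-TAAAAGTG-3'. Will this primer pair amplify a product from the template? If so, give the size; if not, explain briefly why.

No product — the primers' 3' ends point away from each other.

Primer 1 (GAGGGGTTAC) has reverse complement GTAACCCCTC, which matches the top strand at positions 49–58; primer 1 anneals to the top strand there with its 3' end pointing upstream toward position 49.
Primer 2 (TAAAAGTG) matches the top strand directly at positions 80–87; it anneals to the bottom strand with its 3' end pointing downstream toward position 87.
The 3' ends diverge (primer 1 extends toward position 1, primer 2 toward position 103), so the primers never converge on a shared product.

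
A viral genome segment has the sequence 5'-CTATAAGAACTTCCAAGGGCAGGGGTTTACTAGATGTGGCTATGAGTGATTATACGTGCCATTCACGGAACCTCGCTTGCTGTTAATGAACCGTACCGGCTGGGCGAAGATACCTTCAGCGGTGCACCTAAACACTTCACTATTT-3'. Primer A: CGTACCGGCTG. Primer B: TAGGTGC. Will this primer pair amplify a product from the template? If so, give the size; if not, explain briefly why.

Yes — a 39 bp product.

Primer A (CGTACCGGCTG) matches the top strand at positions 92–102; it acts as a forward primer.
Primer B's reverse complement is GCACCTA, matching the top strand at positions 124–130; it acts as a reverse primer.
The 3' ends face each other across positions 92–130, giving a 39 bp product.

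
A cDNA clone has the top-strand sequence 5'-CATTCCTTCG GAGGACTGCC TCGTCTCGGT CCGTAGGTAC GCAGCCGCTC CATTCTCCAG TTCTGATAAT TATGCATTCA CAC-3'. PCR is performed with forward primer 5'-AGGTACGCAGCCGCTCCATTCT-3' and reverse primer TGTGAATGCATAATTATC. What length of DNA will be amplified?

Scanning the template, AGGTACGCAGCCGCTCCATTCT occurs at positions 35–56; this primer anneals to the bottom strand there with its 3' end pointing downstream.
The reverse primer's reverse complement is GATAATTATGCATTCACA, which matches the template at positions 65–82.
Product length = (reverse-primer end) − (forward-primer start) + 1 = 82 − 35 + 1 = 48 bp.

48 bp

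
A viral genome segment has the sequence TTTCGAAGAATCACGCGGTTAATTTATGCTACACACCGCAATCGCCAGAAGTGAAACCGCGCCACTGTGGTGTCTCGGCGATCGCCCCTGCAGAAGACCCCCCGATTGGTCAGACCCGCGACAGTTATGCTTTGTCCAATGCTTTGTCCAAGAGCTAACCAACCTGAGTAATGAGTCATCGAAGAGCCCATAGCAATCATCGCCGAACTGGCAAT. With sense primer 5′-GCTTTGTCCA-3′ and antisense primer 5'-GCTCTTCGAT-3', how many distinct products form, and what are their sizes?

The forward primer GCTTTGTCCA matches the top strand at positions 129–138, 141–150.
The reverse primer's reverse complement is ATCGAAGAGC, matching at positions 178–187.
Each forward site pairs with the reverse site to give a product ending at position 187: sizes 59, 47 bp.

Two products: 59 bp, 47 bp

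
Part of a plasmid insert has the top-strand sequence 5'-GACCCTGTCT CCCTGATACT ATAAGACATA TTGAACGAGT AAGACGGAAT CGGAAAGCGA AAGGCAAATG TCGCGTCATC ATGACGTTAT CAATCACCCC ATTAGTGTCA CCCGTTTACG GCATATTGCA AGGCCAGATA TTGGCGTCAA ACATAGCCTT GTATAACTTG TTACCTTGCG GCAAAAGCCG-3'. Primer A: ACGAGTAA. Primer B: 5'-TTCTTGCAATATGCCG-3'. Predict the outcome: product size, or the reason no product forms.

Primer B (TTCTTGCAATATGCCG) does not match the top strand, and its reverse complement CGGCATATTGCAAGAA does not match either.
With no annealing site for primer B, no amplification occurs.

No product — primer B has no binding site in the template.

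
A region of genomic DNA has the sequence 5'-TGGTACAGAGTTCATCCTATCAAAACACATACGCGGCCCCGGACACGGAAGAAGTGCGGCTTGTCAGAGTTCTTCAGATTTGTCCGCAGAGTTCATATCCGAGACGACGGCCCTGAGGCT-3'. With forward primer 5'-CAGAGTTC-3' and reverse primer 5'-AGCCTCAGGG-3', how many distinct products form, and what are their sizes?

The forward primer CAGAGTTC matches the top strand at positions 6–13, 65–72, 87–94.
The reverse primer's reverse complement is CCCTGAGGCT, matching at positions 111–120.
Each forward site pairs with the reverse site to give a product ending at position 120: sizes 115, 56, 34 bp.

Three products: 115 bp, 56 bp, 34 bp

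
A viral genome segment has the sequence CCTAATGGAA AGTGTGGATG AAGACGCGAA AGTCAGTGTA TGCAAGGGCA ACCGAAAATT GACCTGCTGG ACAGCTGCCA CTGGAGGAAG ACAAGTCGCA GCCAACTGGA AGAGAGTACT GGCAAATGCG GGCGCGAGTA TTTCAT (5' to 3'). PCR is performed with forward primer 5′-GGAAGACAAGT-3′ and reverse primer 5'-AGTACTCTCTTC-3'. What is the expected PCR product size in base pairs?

Scanning the template, GGAAGACAAGT occurs at positions 86–96; this primer anneals to the bottom strand there with its 3' end pointing downstream.
Taking the reverse complement of AGTACTCTCTTC gives GAAGAGAGTACT, found at positions 109–120 on the template; the primer anneals here to the top strand with its 3' end pointing upstream.
Amplicon spans positions 86–120: 35 bp.

35 bp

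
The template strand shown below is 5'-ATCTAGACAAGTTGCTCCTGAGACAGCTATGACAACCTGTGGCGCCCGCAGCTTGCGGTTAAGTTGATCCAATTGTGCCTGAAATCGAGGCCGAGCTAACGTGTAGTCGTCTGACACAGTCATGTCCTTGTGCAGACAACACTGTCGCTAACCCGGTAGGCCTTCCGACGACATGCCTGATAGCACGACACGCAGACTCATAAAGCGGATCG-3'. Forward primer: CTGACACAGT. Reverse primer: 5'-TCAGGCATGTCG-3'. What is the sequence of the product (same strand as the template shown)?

5'-CTGACACAGTCATGTCCTTGTGCAGACAACACTGTCGCTAACCCGGTAGGCCTTCCGACGACATGCCTGA-3'

Scanning the template, CTGACACAGT occurs at positions 111–120; this primer anneals to the bottom strand there with its 3' end pointing downstream.
Reverse complement of the reverse primer: CGACATGCCTGA. This occurs on the top strand at positions 169–180.
The product is the template from position 111 through 180 (70 bp).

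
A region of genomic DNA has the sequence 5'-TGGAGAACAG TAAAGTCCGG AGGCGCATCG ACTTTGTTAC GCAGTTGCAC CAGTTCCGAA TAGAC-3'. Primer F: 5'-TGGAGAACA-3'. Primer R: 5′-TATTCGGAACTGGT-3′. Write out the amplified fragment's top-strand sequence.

Scanning the template, TGGAGAACA occurs at positions 1–9; this primer anneals to the bottom strand there with its 3' end pointing downstream.
Reverse complement of the reverse primer: ACCAGTTCCGAATA. This occurs on the top strand at positions 49–62.
The product is the template from position 1 through 62 (62 bp).

5'-TGGAGAACAGTAAAGTCCGGAGGCGCATCGACTTTGTTACGCAGTTGCACCAGTTCCGAATA-3'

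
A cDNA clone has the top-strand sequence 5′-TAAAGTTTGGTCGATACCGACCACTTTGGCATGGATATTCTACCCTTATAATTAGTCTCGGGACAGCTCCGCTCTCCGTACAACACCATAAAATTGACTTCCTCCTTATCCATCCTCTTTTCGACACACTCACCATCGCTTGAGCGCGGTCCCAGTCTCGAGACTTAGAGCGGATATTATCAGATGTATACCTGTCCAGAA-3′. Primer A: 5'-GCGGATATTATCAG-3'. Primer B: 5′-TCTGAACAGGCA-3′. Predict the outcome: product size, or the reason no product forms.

No product — primer B has no binding site in the template.

Primer B (TCTGAACAGGCA) does not match the top strand, and its reverse complement TGCCTGTTCAGA does not match either.
With no annealing site for primer B, no amplification occurs.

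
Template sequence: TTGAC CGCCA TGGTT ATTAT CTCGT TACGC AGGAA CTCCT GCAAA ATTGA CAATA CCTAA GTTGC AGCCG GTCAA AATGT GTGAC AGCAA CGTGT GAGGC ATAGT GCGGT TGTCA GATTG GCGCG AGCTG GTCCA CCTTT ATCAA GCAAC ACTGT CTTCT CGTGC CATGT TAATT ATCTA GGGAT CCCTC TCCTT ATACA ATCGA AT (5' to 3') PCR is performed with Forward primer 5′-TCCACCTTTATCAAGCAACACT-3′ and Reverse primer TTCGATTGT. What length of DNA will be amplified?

Forward primer TCCACCTTTATCAAGCAACACT is found on the top strand at positions 132–153.
Taking the reverse complement of TTCGATTGT gives ACAATCGAA, found at positions 198–206 on the template; the primer anneals here to the top strand with its 3' end pointing upstream.
The product runs from position 132 to position 206, so its length is 206 − 132 + 1 = 75 bp.

75 bp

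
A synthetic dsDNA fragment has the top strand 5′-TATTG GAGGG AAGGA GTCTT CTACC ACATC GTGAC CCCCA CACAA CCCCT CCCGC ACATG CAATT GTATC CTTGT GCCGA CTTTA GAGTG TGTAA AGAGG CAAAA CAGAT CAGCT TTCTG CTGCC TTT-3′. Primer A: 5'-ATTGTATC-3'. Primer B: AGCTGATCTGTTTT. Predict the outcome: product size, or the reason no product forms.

Yes — a 53 bp product.

Primer A (ATTGTATC) matches the top strand at positions 63–70; it acts as a forward primer.
Primer B's reverse complement is AAAACAGATCAGCT, matching the top strand at positions 102–115; it acts as a reverse primer.
The 3' ends face each other across positions 63–115, giving a 53 bp product.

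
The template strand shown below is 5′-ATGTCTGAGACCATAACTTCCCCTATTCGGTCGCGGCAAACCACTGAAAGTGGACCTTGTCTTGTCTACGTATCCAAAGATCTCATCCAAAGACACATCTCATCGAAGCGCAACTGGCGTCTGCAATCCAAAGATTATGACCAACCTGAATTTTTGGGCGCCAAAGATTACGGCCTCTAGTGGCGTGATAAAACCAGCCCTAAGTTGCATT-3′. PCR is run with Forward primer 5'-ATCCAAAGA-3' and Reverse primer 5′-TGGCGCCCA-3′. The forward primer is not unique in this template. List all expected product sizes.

92 bp, 79 bp, 38 bp

The forward primer ATCCAAAGA matches the top strand at positions 72–80, 85–93, 126–134.
The reverse primer's reverse complement is TGGGCGCCA, matching at positions 155–163.
Each forward site pairs with the reverse site to give a product ending at position 163: sizes 92, 79, 38 bp.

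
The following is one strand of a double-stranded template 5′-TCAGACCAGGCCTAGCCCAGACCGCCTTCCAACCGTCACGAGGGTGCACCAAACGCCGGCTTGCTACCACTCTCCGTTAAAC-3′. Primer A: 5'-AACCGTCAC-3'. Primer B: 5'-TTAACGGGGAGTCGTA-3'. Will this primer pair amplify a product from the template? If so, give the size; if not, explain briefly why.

No product — primer B has no binding site in the template.

Primer B (TTAACGGGGAGTCGTA) does not match the top strand, and its reverse complement TACGACTCCCCGTTAA does not match either.
With no annealing site for primer B, no amplification occurs.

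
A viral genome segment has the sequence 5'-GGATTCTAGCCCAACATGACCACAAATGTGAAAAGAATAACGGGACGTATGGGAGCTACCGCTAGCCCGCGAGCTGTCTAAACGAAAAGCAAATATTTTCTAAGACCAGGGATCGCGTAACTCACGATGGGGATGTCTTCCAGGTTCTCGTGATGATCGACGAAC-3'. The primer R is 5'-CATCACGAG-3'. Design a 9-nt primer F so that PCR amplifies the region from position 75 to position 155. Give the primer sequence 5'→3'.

The reverse primer's reverse complement CTCGTGATG matches the template at positions 147–155; the product starts at position 75.
The forward primer is identical to the top strand over positions 75–83: TGTCTAAAC.

5'-TGTCTAAAC-3'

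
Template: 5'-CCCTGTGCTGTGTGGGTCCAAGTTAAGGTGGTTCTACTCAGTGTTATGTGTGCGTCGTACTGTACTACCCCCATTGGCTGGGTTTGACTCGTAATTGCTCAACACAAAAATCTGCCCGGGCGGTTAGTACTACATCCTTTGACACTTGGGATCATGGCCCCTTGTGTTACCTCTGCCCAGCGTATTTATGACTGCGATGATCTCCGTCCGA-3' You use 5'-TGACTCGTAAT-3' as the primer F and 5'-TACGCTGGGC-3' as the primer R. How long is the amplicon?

100 bp

The forward primer matches the template at positions 85–95.
The reverse primer's reverse complement is GCCCAGCGTA, which matches the template at positions 175–184.
The product runs from position 85 to position 184, so its length is 184 − 85 + 1 = 100 bp.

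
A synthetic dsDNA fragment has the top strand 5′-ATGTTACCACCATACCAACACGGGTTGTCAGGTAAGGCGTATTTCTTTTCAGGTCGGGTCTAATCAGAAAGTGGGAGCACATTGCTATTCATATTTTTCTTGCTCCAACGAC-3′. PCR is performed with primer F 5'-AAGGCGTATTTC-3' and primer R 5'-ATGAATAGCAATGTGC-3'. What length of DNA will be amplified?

Forward primer AAGGCGTATTTC is found on the top strand at positions 34–45.
Reverse complement of the reverse primer: GCACATTGCTATTCAT. This occurs on the top strand at positions 77–92.
Amplicon spans positions 34–92: 59 bp.

59 bp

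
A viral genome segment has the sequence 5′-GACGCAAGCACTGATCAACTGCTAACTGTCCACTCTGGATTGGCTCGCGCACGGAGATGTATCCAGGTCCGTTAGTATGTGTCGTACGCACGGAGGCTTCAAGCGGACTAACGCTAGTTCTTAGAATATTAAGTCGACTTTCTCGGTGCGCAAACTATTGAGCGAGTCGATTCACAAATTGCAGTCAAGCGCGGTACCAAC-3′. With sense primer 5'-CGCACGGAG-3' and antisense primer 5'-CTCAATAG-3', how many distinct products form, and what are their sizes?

The forward primer CGCACGGAG matches the top strand at positions 48–56, 87–95.
The reverse primer's reverse complement is CTATTGAG, matching at positions 155–162.
Each forward site pairs with the reverse site to give a product ending at position 162: sizes 115, 76 bp.

Two products: 115 bp, 76 bp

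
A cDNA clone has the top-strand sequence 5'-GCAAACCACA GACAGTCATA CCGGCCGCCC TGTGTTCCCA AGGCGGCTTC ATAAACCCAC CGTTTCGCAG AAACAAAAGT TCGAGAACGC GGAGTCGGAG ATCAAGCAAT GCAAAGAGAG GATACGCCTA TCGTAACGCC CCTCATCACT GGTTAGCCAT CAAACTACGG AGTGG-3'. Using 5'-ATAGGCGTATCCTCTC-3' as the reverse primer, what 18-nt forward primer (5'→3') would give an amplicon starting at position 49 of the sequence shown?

5'-TCATAAACCCACCGTTTC-3'

The reverse primer's reverse complement GAGAGGATACGCCTAT matches the template at positions 116–131; the product starts at position 49.
The forward primer is identical to the top strand over positions 49–66: TCATAAACCCACCGTTTC.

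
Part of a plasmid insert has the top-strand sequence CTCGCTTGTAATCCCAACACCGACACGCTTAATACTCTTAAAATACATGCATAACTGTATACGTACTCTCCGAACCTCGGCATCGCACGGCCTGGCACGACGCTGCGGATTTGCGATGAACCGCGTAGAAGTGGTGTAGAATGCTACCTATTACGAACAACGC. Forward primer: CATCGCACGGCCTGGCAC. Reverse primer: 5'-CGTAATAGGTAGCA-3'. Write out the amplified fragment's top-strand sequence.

Scanning the template, CATCGCACGGCCTGGCAC occurs at positions 81–98; this primer anneals to the bottom strand there with its 3' end pointing downstream.
The reverse primer's reverse complement is TGCTACCTATTACG, which matches the template at positions 142–155.
The product is the template from position 81 through 155 (75 bp).

5'-CATCGCACGGCCTGGCACGACGCTGCGGATTTGCGATGAACCGCGTAGAAGTGGTGTAGAATGCTACCTATTACG-3'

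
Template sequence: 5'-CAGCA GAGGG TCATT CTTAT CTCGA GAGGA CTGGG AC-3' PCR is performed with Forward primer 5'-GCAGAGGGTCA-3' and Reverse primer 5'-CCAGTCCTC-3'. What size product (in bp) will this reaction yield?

Scanning the template, GCAGAGGGTCA occurs at positions 3–13; this primer anneals to the bottom strand there with its 3' end pointing downstream.
The reverse primer's reverse complement is GAGGACTGG, which matches the template at positions 26–34.
Product length = (reverse-primer end) − (forward-primer start) + 1 = 34 − 3 + 1 = 32 bp.

32 bp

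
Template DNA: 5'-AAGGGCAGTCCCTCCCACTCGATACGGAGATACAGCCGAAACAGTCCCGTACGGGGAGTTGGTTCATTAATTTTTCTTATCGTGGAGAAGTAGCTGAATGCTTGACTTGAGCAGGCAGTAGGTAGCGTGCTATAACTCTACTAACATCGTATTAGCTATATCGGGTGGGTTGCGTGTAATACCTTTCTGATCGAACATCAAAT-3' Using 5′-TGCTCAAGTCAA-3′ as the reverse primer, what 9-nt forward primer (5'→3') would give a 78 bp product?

The reverse primer's reverse complement TTGACTTGAGCA matches the template at positions 102–113, so the product ends at position 113.
A 78 bp product then starts at position 113 − 78 + 1 = 36.
The forward primer is identical to the top strand there: CCGAAACAG.

5'-CCGAAACAG-3'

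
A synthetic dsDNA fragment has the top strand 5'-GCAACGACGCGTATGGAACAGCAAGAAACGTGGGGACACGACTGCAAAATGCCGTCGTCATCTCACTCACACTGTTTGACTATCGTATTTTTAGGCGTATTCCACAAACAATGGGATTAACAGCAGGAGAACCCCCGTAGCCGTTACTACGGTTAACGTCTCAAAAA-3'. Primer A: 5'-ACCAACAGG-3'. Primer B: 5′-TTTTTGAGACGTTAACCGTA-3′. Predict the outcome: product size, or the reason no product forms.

No product — primer A has no binding site in the template.

Primer A (ACCAACAGG) does not match the top strand, and its reverse complement CCTGTTGGT does not match either.
With no annealing site for primer A, no amplification occurs.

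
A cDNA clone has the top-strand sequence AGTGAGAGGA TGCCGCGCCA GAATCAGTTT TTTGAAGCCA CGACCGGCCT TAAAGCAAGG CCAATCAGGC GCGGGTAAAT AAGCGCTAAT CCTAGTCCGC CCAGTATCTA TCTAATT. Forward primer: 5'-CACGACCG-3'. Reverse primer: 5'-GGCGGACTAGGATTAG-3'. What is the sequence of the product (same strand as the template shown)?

Forward primer CACGACCG is found on the top strand at positions 39–46.
Taking the reverse complement of GGCGGACTAGGATTAG gives CTAATCCTAGTCCGCC, found at positions 86–101 on the template; the primer anneals here to the top strand with its 3' end pointing upstream.
The product is the template from position 39 through 101 (63 bp).

5'-CACGACCGGCCTTAAAGCAAGGCCAATCAGGCGCGGGTAAATAAGCGCTAATCCTAGTCCGCC-3'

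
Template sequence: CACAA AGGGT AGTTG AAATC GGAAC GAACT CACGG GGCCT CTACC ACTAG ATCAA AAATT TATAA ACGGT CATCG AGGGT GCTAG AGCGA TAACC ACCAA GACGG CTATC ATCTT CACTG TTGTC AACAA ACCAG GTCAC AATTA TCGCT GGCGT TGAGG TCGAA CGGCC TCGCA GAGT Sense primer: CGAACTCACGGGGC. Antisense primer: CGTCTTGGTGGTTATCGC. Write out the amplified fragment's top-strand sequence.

Forward primer CGAACTCACGGGGC is found on the top strand at positions 25–38.
Reverse complement of the reverse primer: GCGATAACCACCAAGACG. This occurs on the top strand at positions 87–104.
The product is the template from position 25 through 104 (80 bp).

5'-CGAACTCACGGGGCCTCTACCACTAGATCAAAAATTTATAAACGGTCATCGAGGGTGCTAGAGCGATAACCACCAAGACG-3'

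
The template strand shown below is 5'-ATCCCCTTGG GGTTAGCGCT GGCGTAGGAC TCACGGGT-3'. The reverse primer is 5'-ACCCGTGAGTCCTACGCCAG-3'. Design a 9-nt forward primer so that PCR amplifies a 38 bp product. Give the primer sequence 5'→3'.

5'-ATCCCCTTG-3'

The reverse primer's reverse complement CTGGCGTAGGACTCACGGGT matches the template at positions 19–38, so the product ends at position 38.
A 38 bp product then starts at position 38 − 38 + 1 = 1.
The forward primer is identical to the top strand there: ATCCCCTTG.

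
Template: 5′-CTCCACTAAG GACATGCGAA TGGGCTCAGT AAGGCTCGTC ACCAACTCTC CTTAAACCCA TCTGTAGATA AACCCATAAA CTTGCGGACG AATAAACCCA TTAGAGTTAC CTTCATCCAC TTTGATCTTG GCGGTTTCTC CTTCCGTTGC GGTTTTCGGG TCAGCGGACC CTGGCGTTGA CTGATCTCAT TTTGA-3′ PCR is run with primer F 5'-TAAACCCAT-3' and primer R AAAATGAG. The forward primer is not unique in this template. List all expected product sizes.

141 bp, 125 bp, 101 bp

The forward primer TAAACCCAT matches the top strand at positions 53–61, 69–77, 93–101.
The reverse primer's reverse complement is CTCATTTT, matching at positions 186–193.
Each forward site pairs with the reverse site to give a product ending at position 193: sizes 141, 125, 101 bp.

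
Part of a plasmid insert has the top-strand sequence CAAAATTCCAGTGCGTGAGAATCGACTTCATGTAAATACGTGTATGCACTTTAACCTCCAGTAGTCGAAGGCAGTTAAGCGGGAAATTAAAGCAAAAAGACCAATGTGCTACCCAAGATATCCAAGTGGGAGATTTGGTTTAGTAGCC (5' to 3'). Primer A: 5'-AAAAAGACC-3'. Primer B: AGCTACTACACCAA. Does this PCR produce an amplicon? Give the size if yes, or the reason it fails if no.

Primer B (AGCTACTACACCAA) does not match the top strand, and its reverse complement TTGGTGTAGTAGCT does not match either.
With no annealing site for primer B, no amplification occurs.

No product — primer B has no binding site in the template.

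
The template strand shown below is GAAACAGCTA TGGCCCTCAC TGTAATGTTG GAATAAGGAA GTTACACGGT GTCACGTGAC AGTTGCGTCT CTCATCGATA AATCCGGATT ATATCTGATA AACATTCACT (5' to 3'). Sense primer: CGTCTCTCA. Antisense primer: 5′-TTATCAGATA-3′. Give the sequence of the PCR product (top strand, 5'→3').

5'-CGTCTCTCATCGATAAATCCGGATTATATCTGATAA-3'

The forward primer matches the template at positions 66–74.
The reverse primer's reverse complement is TATCTGATAA, which matches the template at positions 92–101.
The product is the template from position 66 through 101 (36 bp).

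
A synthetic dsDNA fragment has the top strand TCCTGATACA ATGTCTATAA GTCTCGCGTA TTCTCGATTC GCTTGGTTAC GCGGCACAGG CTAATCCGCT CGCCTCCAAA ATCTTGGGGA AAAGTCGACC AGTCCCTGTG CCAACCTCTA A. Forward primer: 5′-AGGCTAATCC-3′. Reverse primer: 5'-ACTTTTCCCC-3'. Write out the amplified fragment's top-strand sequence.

Forward primer AGGCTAATCC is found on the top strand at positions 58–67.
Taking the reverse complement of ACTTTTCCCC gives GGGGAAAAGT, found at positions 86–95 on the template; the primer anneals here to the top strand with its 3' end pointing upstream.
The product is the template from position 58 through 95 (38 bp).

5'-AGGCTAATCCGCTCGCCTCCAAAATCTTGGGGAAAAGT-3'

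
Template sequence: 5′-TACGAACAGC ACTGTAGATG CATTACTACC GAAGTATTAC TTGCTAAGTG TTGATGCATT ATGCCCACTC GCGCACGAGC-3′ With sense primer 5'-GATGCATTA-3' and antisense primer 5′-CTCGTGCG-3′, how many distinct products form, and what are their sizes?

The forward primer GATGCATTA matches the top strand at positions 17–25, 53–61.
The reverse primer's reverse complement is CGCACGAG, matching at positions 72–79.
Each forward site pairs with the reverse site to give a product ending at position 79: sizes 63, 27 bp.

Two products: 63 bp, 27 bp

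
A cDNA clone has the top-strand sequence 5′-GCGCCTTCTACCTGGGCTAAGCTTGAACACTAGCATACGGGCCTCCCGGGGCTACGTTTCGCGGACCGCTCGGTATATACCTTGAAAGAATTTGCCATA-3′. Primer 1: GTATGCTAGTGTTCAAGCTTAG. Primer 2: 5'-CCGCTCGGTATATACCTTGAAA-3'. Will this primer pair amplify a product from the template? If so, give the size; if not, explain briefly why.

Primer 1 (GTATGCTAGTGTTCAAGCTTAG) has reverse complement CTAAGCTTGAACACTAGCATAC, which matches the top strand at positions 17–38; primer 1 anneals to the top strand there with its 3' end pointing upstream toward position 17.
Primer 2 (CCGCTCGGTATATACCTTGAAA) matches the top strand directly at positions 66–87; it anneals to the bottom strand with its 3' end pointing downstream toward position 87.
The 3' ends diverge (primer 1 extends toward position 1, primer 2 toward position 99), so the primers never converge on a shared product.

No product — the primers' 3' ends point away from each other.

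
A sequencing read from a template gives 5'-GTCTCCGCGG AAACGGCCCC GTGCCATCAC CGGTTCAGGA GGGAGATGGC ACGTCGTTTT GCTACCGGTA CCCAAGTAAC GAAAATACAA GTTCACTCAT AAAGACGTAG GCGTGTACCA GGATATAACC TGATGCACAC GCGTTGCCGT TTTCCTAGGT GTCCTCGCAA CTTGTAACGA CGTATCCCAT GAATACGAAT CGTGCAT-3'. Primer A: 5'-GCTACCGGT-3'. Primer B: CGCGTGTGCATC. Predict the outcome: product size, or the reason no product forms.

Yes — an 83 bp product.

Primer A (GCTACCGGT) matches the top strand at positions 61–69; it acts as a forward primer.
Primer B's reverse complement is GATGCACACGCG, matching the top strand at positions 132–143; it acts as a reverse primer.
The 3' ends face each other across positions 61–143, giving an 83 bp product.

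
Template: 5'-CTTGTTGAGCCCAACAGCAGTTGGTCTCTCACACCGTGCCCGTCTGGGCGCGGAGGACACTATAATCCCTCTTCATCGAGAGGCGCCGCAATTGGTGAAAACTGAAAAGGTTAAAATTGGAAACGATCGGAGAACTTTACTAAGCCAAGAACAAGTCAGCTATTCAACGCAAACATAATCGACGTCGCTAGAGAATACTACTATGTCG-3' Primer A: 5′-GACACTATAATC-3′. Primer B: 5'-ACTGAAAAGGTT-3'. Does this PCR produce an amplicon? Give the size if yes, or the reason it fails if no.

Primer A (GACACTATAATC) matches the top strand at positions 56–67 (3' end points downstream).
Primer B (ACTGAAAAGGTT) also matches the top strand directly, at positions 101–112 — its reverse complement AACCTTTTCAGT is not present.
Both primers anneal to the bottom strand with 3' ends pointing the same way, so neither can prime synthesis back toward the other.

No product — both primers anneal to the same strand and extend in the same direction.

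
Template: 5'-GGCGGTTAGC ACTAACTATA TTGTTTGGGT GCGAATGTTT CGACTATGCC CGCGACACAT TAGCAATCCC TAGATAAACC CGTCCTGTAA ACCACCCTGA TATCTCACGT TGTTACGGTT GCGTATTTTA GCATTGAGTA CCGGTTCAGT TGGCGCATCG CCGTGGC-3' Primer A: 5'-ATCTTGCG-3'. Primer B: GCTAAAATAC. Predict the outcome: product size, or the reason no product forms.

No product — primer A has no binding site in the template.

Primer A (ATCTTGCG) does not match the top strand, and its reverse complement CGCAAGAT does not match either.
With no annealing site for primer A, no amplification occurs.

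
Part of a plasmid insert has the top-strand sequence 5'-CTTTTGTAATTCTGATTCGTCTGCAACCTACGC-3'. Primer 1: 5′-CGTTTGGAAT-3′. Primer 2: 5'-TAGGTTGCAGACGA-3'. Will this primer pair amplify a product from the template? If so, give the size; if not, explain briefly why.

No product — primer 1 has no binding site in the template.

Primer 1 (CGTTTGGAAT) does not match the top strand, and its reverse complement ATTCCAAACG does not match either.
With no annealing site for primer 1, no amplification occurs.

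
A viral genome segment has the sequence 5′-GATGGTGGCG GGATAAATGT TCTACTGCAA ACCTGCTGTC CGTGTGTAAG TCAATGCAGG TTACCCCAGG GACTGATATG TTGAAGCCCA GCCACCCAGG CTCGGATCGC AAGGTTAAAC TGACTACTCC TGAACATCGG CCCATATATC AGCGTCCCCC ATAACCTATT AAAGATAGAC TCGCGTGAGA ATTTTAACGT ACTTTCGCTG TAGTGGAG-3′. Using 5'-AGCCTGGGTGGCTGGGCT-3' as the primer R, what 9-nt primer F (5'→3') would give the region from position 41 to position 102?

The reverse primer's reverse complement AGCCCAGCCACCCAGGCT matches the template at positions 85–102; the product starts at position 41.
The forward primer is identical to the top strand over positions 41–49: CGTGTGTAA.

5'-CGTGTGTAA-3'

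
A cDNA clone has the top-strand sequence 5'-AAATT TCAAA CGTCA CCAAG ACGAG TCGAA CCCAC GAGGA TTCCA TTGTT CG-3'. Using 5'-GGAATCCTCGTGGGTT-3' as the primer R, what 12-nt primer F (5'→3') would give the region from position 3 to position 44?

The reverse primer's reverse complement AACCCACGAGGATTCC matches the template at positions 29–44; the product starts at position 3.
The forward primer is identical to the top strand over positions 3–14: ATTTCAAACGTC.

5'-ATTTCAAACGTC-3'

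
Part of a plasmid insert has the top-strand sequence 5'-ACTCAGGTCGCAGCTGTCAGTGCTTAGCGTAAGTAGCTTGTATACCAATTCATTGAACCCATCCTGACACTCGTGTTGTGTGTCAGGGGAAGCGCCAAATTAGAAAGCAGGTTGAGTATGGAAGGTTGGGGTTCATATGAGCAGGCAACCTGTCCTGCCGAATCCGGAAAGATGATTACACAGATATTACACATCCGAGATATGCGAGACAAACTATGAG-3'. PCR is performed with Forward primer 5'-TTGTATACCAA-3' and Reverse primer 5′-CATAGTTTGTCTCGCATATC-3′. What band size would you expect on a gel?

181 bp

Forward primer TTGTATACCAA is found on the top strand at positions 38–48.
Taking the reverse complement of CATAGTTTGTCTCGCATATC gives GATATGCGAGACAAACTATG, found at positions 199–218 on the template; the primer anneals here to the top strand with its 3' end pointing upstream.
Product length = (reverse-primer end) − (forward-primer start) + 1 = 218 − 38 + 1 = 181 bp.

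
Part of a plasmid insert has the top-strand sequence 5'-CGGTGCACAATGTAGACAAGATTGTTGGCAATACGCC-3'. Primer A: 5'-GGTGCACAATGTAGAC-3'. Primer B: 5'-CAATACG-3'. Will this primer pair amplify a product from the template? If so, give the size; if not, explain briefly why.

Primer A (GGTGCACAATGTAGAC) matches the top strand at positions 2–17 (3' end points downstream).
Primer B (CAATACG) also matches the top strand directly, at positions 29–35 — its reverse complement CGTATTG is not present.
Both primers anneal to the bottom strand with 3' ends pointing the same way, so neither can prime synthesis back toward the other.

No product — both primers anneal to the same strand and extend in the same direction.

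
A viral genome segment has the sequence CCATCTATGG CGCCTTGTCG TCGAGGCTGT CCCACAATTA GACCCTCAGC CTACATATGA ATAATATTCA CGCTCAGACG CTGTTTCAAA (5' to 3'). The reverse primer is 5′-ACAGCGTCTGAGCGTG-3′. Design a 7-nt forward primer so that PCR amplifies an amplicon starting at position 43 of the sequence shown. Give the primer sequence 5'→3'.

The reverse primer's reverse complement CACGCTCAGACGCTGT matches the template at positions 69–84; the product starts at position 43.
The forward primer is identical to the top strand over positions 43–49: CCCTCAG.

5'-CCCTCAG-3'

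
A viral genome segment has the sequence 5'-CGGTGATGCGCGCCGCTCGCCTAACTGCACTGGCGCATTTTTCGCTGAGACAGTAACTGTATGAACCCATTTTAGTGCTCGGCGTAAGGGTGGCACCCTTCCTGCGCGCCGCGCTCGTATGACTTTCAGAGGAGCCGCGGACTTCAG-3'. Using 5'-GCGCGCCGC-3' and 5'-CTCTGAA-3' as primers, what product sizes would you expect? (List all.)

124 bp, 28 bp

The forward primer GCGCGCCGC matches the top strand at positions 8–16, 104–112.
The reverse primer's reverse complement is TTCAGAG, matching at positions 125–131.
Each forward site pairs with the reverse site to give a product ending at position 131: sizes 124, 28 bp.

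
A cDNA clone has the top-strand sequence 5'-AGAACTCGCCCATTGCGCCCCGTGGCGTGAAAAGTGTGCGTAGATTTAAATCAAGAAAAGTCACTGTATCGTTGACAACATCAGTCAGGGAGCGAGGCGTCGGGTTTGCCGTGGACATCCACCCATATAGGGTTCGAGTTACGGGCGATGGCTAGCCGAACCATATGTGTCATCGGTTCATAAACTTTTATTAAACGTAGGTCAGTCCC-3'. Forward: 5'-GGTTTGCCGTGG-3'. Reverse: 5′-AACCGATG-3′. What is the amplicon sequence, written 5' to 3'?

5'-GGTTTGCCGTGGACATCCACCCATATAGGGTTCGAGTTACGGGCGATGGCTAGCCGAACCATATGTGTCATCGGTT-3'

Forward primer GGTTTGCCGTGG is found on the top strand at positions 103–114.
The reverse primer's reverse complement is CATCGGTT, which matches the template at positions 171–178.
The product is the template from position 103 through 178 (76 bp).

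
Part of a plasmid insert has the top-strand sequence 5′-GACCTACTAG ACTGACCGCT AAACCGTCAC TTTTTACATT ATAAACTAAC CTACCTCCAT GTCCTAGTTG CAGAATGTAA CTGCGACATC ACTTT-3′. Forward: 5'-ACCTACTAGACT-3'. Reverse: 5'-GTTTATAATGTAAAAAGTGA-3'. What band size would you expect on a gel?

45 bp

The forward primer matches the template at positions 2–13.
The reverse primer's reverse complement is TCACTTTTTACATTATAAAC, which matches the template at positions 27–46.
Amplicon spans positions 2–46: 45 bp.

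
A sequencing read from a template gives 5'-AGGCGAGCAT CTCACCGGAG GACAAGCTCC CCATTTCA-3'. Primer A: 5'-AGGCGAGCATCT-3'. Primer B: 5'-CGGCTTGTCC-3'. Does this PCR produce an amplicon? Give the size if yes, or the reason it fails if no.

Primer B (CGGCTTGTCC) does not match the top strand, and its reverse complement GGACAAGCCG does not match either.
With no annealing site for primer B, no amplification occurs.

No product — primer B has no binding site in the template.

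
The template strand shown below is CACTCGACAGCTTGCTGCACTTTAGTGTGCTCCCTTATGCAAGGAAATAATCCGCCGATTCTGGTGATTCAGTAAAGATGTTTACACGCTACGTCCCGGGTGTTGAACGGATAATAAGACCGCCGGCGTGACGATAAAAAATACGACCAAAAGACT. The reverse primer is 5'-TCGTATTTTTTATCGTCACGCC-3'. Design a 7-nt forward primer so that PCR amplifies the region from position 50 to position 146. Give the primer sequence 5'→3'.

5'-ATCCGCC-3'

The reverse primer's reverse complement GGCGTGACGATAAAAAATACGA matches the template at positions 125–146; the product starts at position 50.
The forward primer is identical to the top strand over positions 50–56: ATCCGCC.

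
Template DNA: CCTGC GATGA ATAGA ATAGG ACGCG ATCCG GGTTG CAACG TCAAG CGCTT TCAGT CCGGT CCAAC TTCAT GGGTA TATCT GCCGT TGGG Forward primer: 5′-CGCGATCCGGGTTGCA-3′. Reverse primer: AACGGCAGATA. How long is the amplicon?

65 bp

Forward primer CGCGATCCGGGTTGCA is found on the top strand at positions 22–37.
Taking the reverse complement of AACGGCAGATA gives TATCTGCCGTT, found at positions 76–86 on the template; the primer anneals here to the top strand with its 3' end pointing upstream.
Amplicon spans positions 22–86: 65 bp.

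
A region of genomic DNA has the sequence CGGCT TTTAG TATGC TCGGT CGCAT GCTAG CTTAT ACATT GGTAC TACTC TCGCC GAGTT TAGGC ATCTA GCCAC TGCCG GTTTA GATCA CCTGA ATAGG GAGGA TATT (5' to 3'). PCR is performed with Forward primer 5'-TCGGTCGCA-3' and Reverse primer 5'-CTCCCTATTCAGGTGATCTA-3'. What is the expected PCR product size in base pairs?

Forward primer TCGGTCGCA is found on the top strand at positions 16–24.
The reverse primer's reverse complement is TAGATCACCTGAATAGGGAG, which matches the template at positions 84–103.
The product runs from position 16 to position 103, so its length is 103 − 16 + 1 = 88 bp.

88 bp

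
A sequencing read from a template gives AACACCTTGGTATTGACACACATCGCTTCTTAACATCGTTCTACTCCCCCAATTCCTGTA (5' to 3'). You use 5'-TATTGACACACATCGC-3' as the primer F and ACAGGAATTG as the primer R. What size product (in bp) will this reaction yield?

Forward primer TATTGACACACATCGC is found on the top strand at positions 11–26.
Taking the reverse complement of ACAGGAATTG gives CAATTCCTGT, found at positions 50–59 on the template; the primer anneals here to the top strand with its 3' end pointing upstream.
Product length = (reverse-primer end) − (forward-primer start) + 1 = 59 − 11 + 1 = 49 bp.

49 bp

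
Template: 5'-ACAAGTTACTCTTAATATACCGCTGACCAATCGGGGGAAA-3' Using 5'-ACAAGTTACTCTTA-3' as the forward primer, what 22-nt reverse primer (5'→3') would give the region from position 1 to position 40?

The product's 3' end on the top strand is position 40.
The reverse primer anneals to the top strand over positions 19–40, i.e. to ACCGCTGACCAATCGGGGGAAA.
Its sequence written 5'→3' is the reverse complement: TTTCCCCCGATTGGTCAGCGGT.

5'-TTTCCCCCGATTGGTCAGCGGT-3'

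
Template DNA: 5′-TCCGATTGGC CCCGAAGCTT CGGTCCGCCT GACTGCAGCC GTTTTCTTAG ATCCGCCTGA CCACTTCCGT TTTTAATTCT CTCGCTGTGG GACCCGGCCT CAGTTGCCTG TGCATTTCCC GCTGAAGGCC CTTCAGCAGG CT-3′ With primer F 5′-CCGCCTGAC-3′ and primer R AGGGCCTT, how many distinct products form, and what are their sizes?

The forward primer CCGCCTGAC matches the top strand at positions 25–33, 53–61.
The reverse primer's reverse complement is AAGGCCCT, matching at positions 125–132.
Each forward site pairs with the reverse site to give a product ending at position 132: sizes 108, 80 bp.

Two products: 108 bp, 80 bp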